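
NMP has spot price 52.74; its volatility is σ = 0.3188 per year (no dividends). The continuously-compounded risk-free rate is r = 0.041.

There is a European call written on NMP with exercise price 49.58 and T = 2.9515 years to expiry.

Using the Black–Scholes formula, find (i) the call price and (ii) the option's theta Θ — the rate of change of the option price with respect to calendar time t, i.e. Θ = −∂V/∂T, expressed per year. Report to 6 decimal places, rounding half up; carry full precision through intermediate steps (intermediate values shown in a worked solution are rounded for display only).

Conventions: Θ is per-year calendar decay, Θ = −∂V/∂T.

price = 15.395424
Θ = -2.566683

σ√T = 0.3188·√2.9515 = 0.547696
d₁ = (ln(S/K) + (r+σ²/2)T) / (σ√T) = (ln(52.74/49.58) + (0.041+0.3188²/2)·2.9515) / 0.547696 = (0.061787 + 0.270997) / 0.547696 = 0.607606
d₂ = d₁ − σ√T = 0.607606 − 0.547696 = 0.059910
e^{−rT} = 0.886024
N(d₁) = 0.728276,  N(d₂) = 0.523886
Call price V = S·N(d₁) − K·e^{−rT}·N(d₂) = 38.409262 − 23.013838 = 15.395424
φ(d₁) = (1/√(2π))·e^{−d₁²/2} = 0.331698
Θ = −S·φ(d₁)·σ/(2√T) − r·K·e^{−rT}·N(d₂) = −1.623116 − 0.943567 = -2.566683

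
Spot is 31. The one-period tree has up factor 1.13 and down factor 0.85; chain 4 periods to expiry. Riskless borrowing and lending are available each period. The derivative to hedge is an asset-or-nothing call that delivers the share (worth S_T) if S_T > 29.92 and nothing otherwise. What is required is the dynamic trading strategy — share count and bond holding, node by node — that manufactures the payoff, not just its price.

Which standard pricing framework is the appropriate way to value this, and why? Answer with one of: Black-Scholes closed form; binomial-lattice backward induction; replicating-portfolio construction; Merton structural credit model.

framework: replicating-portfolio construction

Key observation: since the answer must list Δ and B at each node of the 1.13/0.85 lattice on 31, the replicating-portfolio method — solving the two-state system at every node — is the one that applies.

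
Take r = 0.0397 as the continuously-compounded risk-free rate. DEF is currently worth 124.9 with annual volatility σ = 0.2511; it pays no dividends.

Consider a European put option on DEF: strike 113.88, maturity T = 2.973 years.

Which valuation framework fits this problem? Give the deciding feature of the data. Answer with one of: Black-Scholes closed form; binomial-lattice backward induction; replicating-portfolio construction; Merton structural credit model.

framework: Black-Scholes closed form

Key observation: the strike-113.88 put on DEF is European-exercise on a continuously-modelled lognormal underlying, so its value is a single closed-form evaluation.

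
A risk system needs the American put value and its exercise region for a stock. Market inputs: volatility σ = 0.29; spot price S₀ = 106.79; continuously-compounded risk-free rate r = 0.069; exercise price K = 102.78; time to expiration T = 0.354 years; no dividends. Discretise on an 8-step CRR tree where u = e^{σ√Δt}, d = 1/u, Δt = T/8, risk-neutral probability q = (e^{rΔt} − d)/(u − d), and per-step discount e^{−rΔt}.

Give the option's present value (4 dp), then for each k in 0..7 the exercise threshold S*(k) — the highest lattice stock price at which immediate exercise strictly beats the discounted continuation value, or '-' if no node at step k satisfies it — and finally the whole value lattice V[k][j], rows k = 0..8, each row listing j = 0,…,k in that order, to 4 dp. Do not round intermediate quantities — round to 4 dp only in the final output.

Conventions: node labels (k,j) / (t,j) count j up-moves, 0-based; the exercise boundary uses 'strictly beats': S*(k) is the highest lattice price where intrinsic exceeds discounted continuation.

price = 4.5999
boundary = - - - - 83.6675 88.9304 83.6675 88.9304
tree:
4.5999
6.9091 2.4071
10.0652 3.9158 0.9709
14.1525 6.1954 1.7473 0.2301
19.1125 9.4682 3.0857 0.4709 0.0000
24.0640 13.8496 5.3120 0.9636 0.0000 0.0000
28.7224 19.1125 8.8189 1.9717 0.0000 0.0000 0.0000
33.1051 24.0640 13.8496 4.0346 0.0000 0.0000 0.0000 0.0000
37.2285 28.7224 19.1125 8.2557 0.0000 0.0000 0.0000 0.0000 0.0000

params: Δt=0.04425 u=1.06290 d=0.94082 q=0.50980 e^(-rΔt)=0.99695
t_8 payoffs: 37.2285 28.7224 19.1125 8.2557 0.0000 0.0000 0.0000 0.0000 0.0000
t_7: node(7,0) S=69.6749 payoff=33.1051 vs cont=32.7918 → 33.1051 [stop]  node(7,1) S=78.7160 payoff=24.0640 vs cont=23.7506 → 24.0640 [stop]  node(7,2) S=88.9304 payoff=13.8496 vs cont=13.5363 → 13.8496 [stop]  node(7,3) S=100.4702 payoff=2.3098 vs cont=4.0346 → 4.0346 [wait]  node(7,4) S=113.5074 payoff=0.0000 vs cont=0.0000 → 0.0000 [wait]  node(7,5) S=128.2363 payoff=0.0000 vs cont=0.0000 → 0.0000 [wait]  node(7,6) S=144.8765 payoff=0.0000 vs cont=0.0000 → 0.0000 [wait]  node(7,7) S=163.6760 payoff=0.0000 vs cont=0.0000 → 0.0000 [wait]  ⇒ S*(7)=88.9304
t_6: node(6,0) S=74.0576 payoff=28.7224 vs cont=28.4090 → 28.7224 [stop]  node(6,1) S=83.6675 payoff=19.1125 vs cont=18.7992 → 19.1125 [stop]  node(6,2) S=94.5243 payoff=8.2557 vs cont=8.8189 → 8.8189 [wait]  node(6,3) S=106.7900 payoff=0.0000 vs cont=1.9717 → 1.9717 [wait]  node(6,4) S=120.6473 payoff=0.0000 vs cont=0.0000 → 0.0000 [wait]  node(6,5) S=136.3027 payoff=0.0000 vs cont=0.0000 → 0.0000 [wait]  node(6,6) S=153.9896 payoff=0.0000 vs cont=0.0000 → 0.0000 [wait]  ⇒ S*(6)=83.6675
t_5: node(5,0) S=78.7160 payoff=24.0640 vs cont=23.7506 → 24.0640 [stop]  node(5,1) S=88.9304 payoff=13.8496 vs cont=13.8226 → 13.8496 [stop]  node(5,2) S=100.4702 payoff=2.3098 vs cont=5.3120 → 5.3120 [wait]  node(5,3) S=113.5074 payoff=0.0000 vs cont=0.9636 → 0.9636 [wait]  node(5,4) S=128.2363 payoff=0.0000 vs cont=0.0000 → 0.0000 [wait]  node(5,5) S=144.8765 payoff=0.0000 vs cont=0.0000 → 0.0000 [wait]  ⇒ S*(5)=88.9304
t_4: node(4,0) S=83.6675 payoff=19.1125 vs cont=18.7992 → 19.1125 [stop]  node(4,1) S=94.5243 payoff=8.2557 vs cont=9.4682 → 9.4682 [wait]  node(4,2) S=106.7900 payoff=0.0000 vs cont=3.0857 → 3.0857 [wait]  node(4,3) S=120.6473 payoff=0.0000 vs cont=0.4709 → 0.4709 [wait]  node(4,4) S=136.3027 payoff=0.0000 vs cont=0.0000 → 0.0000 [wait]  ⇒ S*(4)=83.6675
t_3: node(3,0) S=88.9304 payoff=13.8496 vs cont=14.1525 → 14.1525 [wait]  node(3,1) S=100.4702 payoff=2.3098 vs cont=6.1954 → 6.1954 [wait]  node(3,2) S=113.5074 payoff=0.0000 vs cont=1.7473 → 1.7473 [wait]  node(3,3) S=128.2363 payoff=0.0000 vs cont=0.2301 → 0.2301 [wait]  ⇒ S*(3)=-
t_2: node(2,0) S=94.5243 payoff=8.2557 vs cont=10.0652 → 10.0652 [wait]  node(2,1) S=106.7900 payoff=0.0000 vs cont=3.9158 → 3.9158 [wait]  node(2,2) S=120.6473 payoff=0.0000 vs cont=0.9709 → 0.9709 [wait]  ⇒ S*(2)=-
t_1: node(1,0) S=100.4702 payoff=2.3098 vs cont=6.9091 → 6.9091 [wait]  node(1,1) S=113.5074 payoff=0.0000 vs cont=2.4071 → 2.4071 [wait]  ⇒ S*(1)=-
t_0: node(0,0) S=106.7900 payoff=0.0000 vs cont=4.5999 → 4.5999 [wait]  ⇒ S*(0)=-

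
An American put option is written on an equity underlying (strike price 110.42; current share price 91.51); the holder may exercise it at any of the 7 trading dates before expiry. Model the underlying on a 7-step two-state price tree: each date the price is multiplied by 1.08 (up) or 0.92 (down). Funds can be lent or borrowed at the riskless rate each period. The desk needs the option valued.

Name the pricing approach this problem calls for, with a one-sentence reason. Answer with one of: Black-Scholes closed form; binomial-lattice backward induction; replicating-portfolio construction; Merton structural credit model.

Key observation: early exercise of the strike-110.42 put must be checked at each of the 7 dates (spot 91.51), which forces a node-by-node comparison of intrinsic and continuation value backward from expiry.

framework: binomial-lattice backward induction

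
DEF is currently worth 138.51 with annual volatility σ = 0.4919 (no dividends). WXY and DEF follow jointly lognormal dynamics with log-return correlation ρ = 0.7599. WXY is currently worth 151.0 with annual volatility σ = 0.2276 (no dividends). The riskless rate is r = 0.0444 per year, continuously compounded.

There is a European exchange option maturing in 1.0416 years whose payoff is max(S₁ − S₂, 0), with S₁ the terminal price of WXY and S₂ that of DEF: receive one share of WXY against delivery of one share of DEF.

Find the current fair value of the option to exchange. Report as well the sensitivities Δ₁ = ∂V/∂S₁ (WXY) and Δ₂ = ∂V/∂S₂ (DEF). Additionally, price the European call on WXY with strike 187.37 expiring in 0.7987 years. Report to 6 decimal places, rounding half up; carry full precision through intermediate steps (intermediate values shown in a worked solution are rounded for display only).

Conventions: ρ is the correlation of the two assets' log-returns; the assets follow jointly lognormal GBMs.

σ_eff = √(σ₁² + σ₂² − 2ρσ₁σ₂) = √(0.2276² + 0.4919² − 2·0.7599·0.2276·0.4919) = 0.351591
d₁ = (ln(S₁/S₂) + (q₂ − q₁ + σ_eff²/2)T) / (σ_eff√T) = (ln(151.0/138.51) + (0.0 − 0.0 + 0.061808)·1.0416) / 0.358829 = 0.420023
d₂ = d₁ − σ_eff√T = 0.420023 − 0.358829 = 0.061194
N(d₁) = 0.662766,  N(d₂) = 0.524398
V = S₁·e^{−q₁T}·N(d₁) − S₂·e^{−q₂T}·N(d₂) = 100.077616 − 72.634305 = 27.443310
Δ₁ = e^{−q₁T}·N(d₁) = 0.662766;  Δ₂ = −e^{−q₂T}·N(d₂) = -0.524398
[vanilla: WXY call K=187.37]
σ√T = 0.2276·√0.7987 = 0.203406
d₁ = (ln(S/K) + (r+σ²/2)T) / (σ√T) = (ln(151.0/187.37) + (0.0444+0.2276²/2)·0.7987) / 0.203406 = (-0.215805 + 0.056149) / 0.203406 = -0.784913
d₂ = d₁ − σ√T = -0.784913 − 0.203406 = -0.988319
e^{−rT} = 0.965159
N(d₁) = 0.216252,  N(d₂) = 0.161498
price = S·N(d₁) − K·e^{−rT}·N(d₂) = 32.654099 − 29.205637 = 3.448463

exchange price = 27.443310
Δ1 = 0.662766
Δ2 = -0.524398
price(WXY call K=187.37) = 3.448463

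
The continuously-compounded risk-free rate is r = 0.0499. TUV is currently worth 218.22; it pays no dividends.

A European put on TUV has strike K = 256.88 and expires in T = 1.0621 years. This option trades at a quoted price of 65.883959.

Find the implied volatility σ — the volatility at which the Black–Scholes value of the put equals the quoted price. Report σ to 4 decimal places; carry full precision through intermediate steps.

sigma = 0.5580

At σ = 0.5580 the Black–Scholes value reproduces the quote:
σ√T = 0.558·√1.0621 = 0.575065
d₁ = (ln(S/K) + (r+σ²/2)T) / (σ√T) = (ln(218.22/256.88) + (0.0499+0.558²/2)·1.0621) / 0.575065 = (-0.163105 + 0.218349) / 0.575065 = 0.096064
d₂ = d₁ − σ√T = 0.096064 − 0.575065 = -0.479000
e^{−rT} = 0.948381
N(−d₁) = 0.461735,  N(−d₂) = 0.684031
V = K·e^{−rT}·N(−d₂) − S·N(−d₁) = 166.643700 − 100.759741 = 65.883959 (equal to the quote); since ∂V/∂σ > 0 for all σ, the implied volatility is unique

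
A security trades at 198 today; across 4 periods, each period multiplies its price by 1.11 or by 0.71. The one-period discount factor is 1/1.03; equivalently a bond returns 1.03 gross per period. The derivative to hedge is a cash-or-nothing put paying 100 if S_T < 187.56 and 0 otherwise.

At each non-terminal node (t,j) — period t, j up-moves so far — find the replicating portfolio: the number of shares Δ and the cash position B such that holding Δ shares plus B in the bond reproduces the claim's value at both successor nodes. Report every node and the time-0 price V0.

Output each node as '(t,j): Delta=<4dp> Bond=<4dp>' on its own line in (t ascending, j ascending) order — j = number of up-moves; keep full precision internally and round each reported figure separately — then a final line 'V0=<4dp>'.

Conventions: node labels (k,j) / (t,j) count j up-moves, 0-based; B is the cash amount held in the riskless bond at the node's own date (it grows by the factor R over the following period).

(0,0): Delta=-0.4437 Bond=103.9174
(1,0): Delta=-1.0728 Bond=195.4743
(1,1): Delta=-0.3431 Bond=84.9251
(2,0): Delta=0.0000 Bond=94.2596
(2,1): Delta=-1.2444 Bond=228.1082
(2,2): Delta=-0.1990 Bond=52.3141
(3,0): Delta=0.0000 Bond=97.0874
(3,1): Delta=0.0000 Bond=97.0874
(3,2): Delta=-1.4433 Bond=269.4175
(3,3): Delta=0.0000 Bond=0.0000
V0=16.0638

No-arbitrage ⇒ martingale measure with p* = (R−d)/(u−d) = 0.8000.
At maturity the claim pays: V(4,0)=100.0000, V(4,1)=100.0000, V(4,2)=100.0000, V(4,3)=0.0000, V(4,4)=0.0000
  t=3,j=0: stock 70.8664 → up 78.6617 (V=100.0000), down 50.3151 (V=100.0000). Price 97.0874; hedge Δ=0.0000, bond B=97.0874.
  t=3,j=1: stock 110.7911 → up 122.9781 (V=100.0000), down 78.6617 (V=100.0000). Price 97.0874; hedge Δ=0.0000, bond B=97.0874.
  t=3,j=2: stock 173.2086 → up 192.2616 (V=0.0000), down 122.9781 (V=100.0000). Price 19.4175; hedge Δ=-1.4433, bond B=269.4175.
  t=3,j=3: stock 270.7909 → up 300.5779 (V=0.0000), down 192.2616 (V=0.0000). Price 0.0000; hedge Δ=0.0000, bond B=0.0000.
  t=2,j=0: stock 99.8118 → up 110.7911 (V=97.0874), down 70.8664 (V=97.0874). Price 94.2596; hedge Δ=0.0000, bond B=94.2596.
  t=2,j=1: stock 156.0438 → up 173.2086 (V=19.4175), down 110.7911 (V=97.0874). Price 33.9335; hedge Δ=-1.2444, bond B=228.1082.
  t=2,j=2: stock 243.9558 → up 270.7909 (V=0.0000), down 173.2086 (V=19.4175). Price 3.7704; hedge Δ=-0.1990, bond B=52.3141.
  t=1,j=0: stock 140.5800 → up 156.0438 (V=33.9335), down 99.8118 (V=94.2596). Price 44.6589; hedge Δ=-1.0728, bond B=195.4743.
  t=1,j=1: stock 219.7800 → up 243.9558 (V=3.7704), down 156.0438 (V=33.9335). Price 9.5175; hedge Δ=-0.3431, bond B=84.9251.
  t=0,j=0: stock 198.0000 → up 219.7800 (V=9.5175), down 140.5800 (V=44.6589). Price 16.0638; hedge Δ=-0.4437, bond B=103.9174.
Sanity check at the root: Δ(0,0)·S0 + B(0,0) reproduces V0 = 16.0638.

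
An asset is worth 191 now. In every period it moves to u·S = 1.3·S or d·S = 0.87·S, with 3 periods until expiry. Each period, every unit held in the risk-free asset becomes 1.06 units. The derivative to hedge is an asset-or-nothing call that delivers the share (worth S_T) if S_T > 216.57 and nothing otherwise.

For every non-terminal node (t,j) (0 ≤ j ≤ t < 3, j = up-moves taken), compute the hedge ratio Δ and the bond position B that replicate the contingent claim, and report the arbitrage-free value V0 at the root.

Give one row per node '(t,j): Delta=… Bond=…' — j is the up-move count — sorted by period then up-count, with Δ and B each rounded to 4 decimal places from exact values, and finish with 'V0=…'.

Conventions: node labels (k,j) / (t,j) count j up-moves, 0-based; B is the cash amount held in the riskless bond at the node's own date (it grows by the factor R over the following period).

(0,0): Delta=1.7947 Bond=-235.3046
(1,0): Delta=1.6383 Bond=-223.4413
(1,1): Delta=1.9268 Bond=-282.2417
(2,0): Delta=0.0000 Bond=0.0000
(2,1): Delta=3.0233 Bond=-536.0240
(2,2): Delta=1.0000 Bond=0.0000
V0=107.4775

Arbitrage-free pricing uses the up-move probability p* = (R−d)/(u−d) = 0.4419, discounting each step at R = 1.06.
Expiry values: V(3,0)=0.0000, V(3,1)=0.0000, V(3,2)=280.8273, V(3,3)=419.6270
(2,0): S=144.5679. Δ = (V_up−V_dn)/(S_up−S_dn) = (0.0000−0.0000)/(187.9383−125.7741) = 0.0000. V = [p*·0.0000 + (1−p*)·0.0000]/1.06 = 0.0000. B = V − Δ·S = 0.0000.
(2,1): S=216.0210. Δ = (V_up−V_dn)/(S_up−S_dn) = (280.8273−0.0000)/(280.8273−187.9383) = 3.0233. V = [p*·280.8273 + (1−p*)·0.0000]/1.06 = 117.0627. B = V − Δ·S = -536.0240.
(2,2): S=322.7900. Δ = (V_up−V_dn)/(S_up−S_dn) = (419.6270−280.8273)/(419.6270−280.8273) = 1.0000. V = [p*·419.6270 + (1−p*)·280.8273]/1.06 = 322.7900. B = V − Δ·S = 0.0000.
(1,0): S=166.1700. Δ = (V_up−V_dn)/(S_up−S_dn) = (117.0627−0.0000)/(216.0210−144.5679) = 1.6383. V = [p*·117.0627 + (1−p*)·0.0000]/1.06 = 48.7975. B = V − Δ·S = -223.4413.
(1,1): S=248.3000. Δ = (V_up−V_dn)/(S_up−S_dn) = (322.7900−117.0627)/(322.7900−216.0210) = 1.9268. V = [p*·322.7900 + (1−p*)·117.0627]/1.06 = 196.1938. B = V − Δ·S = -282.2417.
(0,0): S=191.0000. Δ = (V_up−V_dn)/(S_up−S_dn) = (196.1938−48.7975)/(248.3000−166.1700) = 1.7947. V = [p*·196.1938 + (1−p*)·48.7975]/1.06 = 107.4775. B = V − Δ·S = -235.3046.
Check: Δ(0,0)·S0 + B(0,0) = 107.4775 = V0.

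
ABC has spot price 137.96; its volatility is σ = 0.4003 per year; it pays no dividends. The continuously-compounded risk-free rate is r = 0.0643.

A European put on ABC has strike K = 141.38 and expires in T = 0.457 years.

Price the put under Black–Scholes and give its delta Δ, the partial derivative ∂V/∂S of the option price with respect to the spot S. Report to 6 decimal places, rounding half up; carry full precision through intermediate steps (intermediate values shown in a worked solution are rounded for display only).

σ√T = 0.4003·√0.457 = 0.270610
d₁ = (ln(S/K) + (r+σ²/2)T) / (σ√T) = (ln(137.96/141.38) + (0.0643+0.4003²/2)·0.457) / 0.270610 = (-0.024488 + 0.066000) / 0.270610 = 0.153403
d₂ = d₁ − σ√T = 0.153403 − 0.270610 = -0.117207
e^{−rT} = 0.971042
N(−d₁) = 0.439040,  N(−d₂) = 0.546652
Put price V = K·e^{−rT}·N(−d₂) − S·N(−d₁) = 75.047634 − 60.569976 = 14.477658
Δ = −N(−d₁) = -0.439040

price = 14.477658
Δ = -0.439040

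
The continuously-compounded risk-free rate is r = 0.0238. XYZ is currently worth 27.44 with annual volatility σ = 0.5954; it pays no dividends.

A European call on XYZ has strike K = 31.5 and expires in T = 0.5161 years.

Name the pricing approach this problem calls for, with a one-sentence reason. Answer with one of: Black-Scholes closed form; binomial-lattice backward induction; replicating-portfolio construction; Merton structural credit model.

Key observation: a European-exercise option on XYZ struck at 31.5 — a GBM underlying with constant parameters — admits an analytic price: the data contain no early exercise, no discrete tree, no debt structure.

framework: Black-Scholes closed form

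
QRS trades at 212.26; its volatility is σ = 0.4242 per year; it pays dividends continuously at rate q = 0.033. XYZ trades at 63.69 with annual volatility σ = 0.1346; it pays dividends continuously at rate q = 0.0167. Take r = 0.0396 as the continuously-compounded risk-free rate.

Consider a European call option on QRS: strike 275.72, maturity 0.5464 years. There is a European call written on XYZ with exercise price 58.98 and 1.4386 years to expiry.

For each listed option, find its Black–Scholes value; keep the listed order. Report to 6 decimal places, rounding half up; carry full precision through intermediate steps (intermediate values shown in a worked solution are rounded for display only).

price(QRS call K=275.72) = 8.524822
price(XYZ call K=58.98) = 7.865962

[QRS call K=275.72]
σ√T = 0.4242·√0.5464 = 0.313564
d₁ = (ln(S/K) + (r−q+σ²/2)T) / (σ√T) = (ln(212.26/275.72) + (0.0396−0.033+0.4242²/2)·0.5464) / 0.313564 = (-0.261574 + 0.052767) / 0.313564 = -0.665914
d₂ = d₁ − σ√T = -0.665914 − 0.313564 = -0.979478
e^{−rT} = 0.978595
e^{−qT} = 0.982130
N(d₁) = 0.252733,  N(d₂) = 0.163672
price = S·e^{−qT}·N(d₁) − K·e^{−rT}·N(d₂) = 52.686505 − 44.161682 = 8.524822
[XYZ call K=58.98]
σ√T = 0.1346·√1.4386 = 0.161441
d₁ = (ln(S/K) + (r−q+σ²/2)T) / (σ√T) = (ln(63.69/58.98) + (0.0396−0.0167+0.1346²/2)·1.4386) / 0.161441 = (0.076829 + 0.045976) / 0.161441 = 0.760677
d₂ = d₁ − σ√T = 0.760677 − 0.161441 = 0.599235
e^{−rT} = 0.944624
e^{−qT} = 0.976262
N(d₁) = 0.776575,  N(d₂) = 0.725492
price = S·e^{−qT}·N(d₁) − K·e^{−rT}·N(d₂) = 48.285958 − 40.419997 = 7.865962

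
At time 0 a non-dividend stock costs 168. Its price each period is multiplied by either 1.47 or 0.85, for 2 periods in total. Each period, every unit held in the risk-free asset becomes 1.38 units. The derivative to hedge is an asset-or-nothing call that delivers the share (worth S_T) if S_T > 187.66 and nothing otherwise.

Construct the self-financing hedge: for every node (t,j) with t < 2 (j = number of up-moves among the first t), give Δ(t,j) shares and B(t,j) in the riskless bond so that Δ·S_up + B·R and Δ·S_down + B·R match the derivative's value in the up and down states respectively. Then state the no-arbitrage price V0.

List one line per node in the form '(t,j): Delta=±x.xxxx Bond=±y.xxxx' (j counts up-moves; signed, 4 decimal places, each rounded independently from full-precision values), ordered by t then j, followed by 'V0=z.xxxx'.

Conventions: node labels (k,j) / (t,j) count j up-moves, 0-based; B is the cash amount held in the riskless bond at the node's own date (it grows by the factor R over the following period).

(0,0): Delta=1.1226 Bond=-21.9364
(1,0): Delta=2.3710 Bond=-208.5421
(1,1): Delta=1.0000 Bond=0.0000
V0=166.6570

The replicating-portfolio and risk-neutral prices coincide; use p* = (1.38−0.85)/(1.47−0.85) = 0.8548 for the latter.
Expiry values: V(2,0)=0.0000, V(2,1)=209.9160, V(2,2)=363.0312
(1,0): S=142.8000. Δ = (V_up−V_dn)/(S_up−S_dn) = (209.9160−0.0000)/(209.9160−121.3800) = 2.3710. V = [p*·209.9160 + (1−p*)·0.0000]/1.38 = 130.0321. B = V − Δ·S = -208.5421.
(1,1): S=246.9600. Δ = (V_up−V_dn)/(S_up−S_dn) = (363.0312−209.9160)/(363.0312−209.9160) = 1.0000. V = [p*·363.0312 + (1−p*)·209.9160]/1.38 = 246.9600. B = V − Δ·S = 0.0000.
(0,0): S=168.0000. Δ = (V_up−V_dn)/(S_up−S_dn) = (246.9600−130.0321)/(246.9600−142.8000) = 1.1226. V = [p*·246.9600 + (1−p*)·130.0321]/1.38 = 166.6570. B = V − Δ·S = -21.9364.
Check: Δ(0,0)·S0 + B(0,0) = 166.6570 = V0.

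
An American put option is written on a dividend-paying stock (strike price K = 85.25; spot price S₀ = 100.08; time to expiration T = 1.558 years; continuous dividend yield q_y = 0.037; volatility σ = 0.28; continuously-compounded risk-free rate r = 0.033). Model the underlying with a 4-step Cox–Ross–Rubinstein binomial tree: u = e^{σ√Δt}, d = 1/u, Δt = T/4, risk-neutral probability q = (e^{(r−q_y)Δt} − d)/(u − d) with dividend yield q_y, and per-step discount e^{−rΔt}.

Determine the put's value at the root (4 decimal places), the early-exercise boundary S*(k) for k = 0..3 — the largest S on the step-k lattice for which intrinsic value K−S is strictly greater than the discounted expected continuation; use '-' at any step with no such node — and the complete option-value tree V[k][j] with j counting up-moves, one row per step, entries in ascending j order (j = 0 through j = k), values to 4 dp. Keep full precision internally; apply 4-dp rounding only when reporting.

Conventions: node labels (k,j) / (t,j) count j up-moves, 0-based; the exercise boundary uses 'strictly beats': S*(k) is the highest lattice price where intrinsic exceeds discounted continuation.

price = 7.2312
boundary = - - - 59.2477
tree:
7.2312
11.4476 2.3260
17.6136 4.2994 0.0000
26.0023 7.9470 0.0000 0.0000
35.5016 14.6892 0.0000 0.0000 0.0000

params: Δt=0.38950 u=1.19095 d=0.83967 q=0.45199 e^(-rΔt)=0.98723
t_4 payoffs: 35.5016 14.6892 0.0000 0.0000 0.0000
t_3: node(3,0) S=59.2477 payoff=26.0023 vs cont=25.7613 → 26.0023 [stop]  node(3,1) S=84.0340 payoff=1.2160 vs cont=7.9470 → 7.9470 [wait]  node(3,2) S=119.1899 payoff=0.0000 vs cont=0.0000 → 0.0000 [wait]  node(3,3) S=169.0532 payoff=0.0000 vs cont=0.0000 → 0.0000 [wait]  ⇒ S*(3)=59.2477
t_2: node(2,0) S=70.5608 payoff=14.6892 vs cont=17.6136 → 17.6136 [wait]  node(2,1) S=100.0800 payoff=0.0000 vs cont=4.2994 → 4.2994 [wait]  node(2,2) S=141.9487 payoff=0.0000 vs cont=0.0000 → 0.0000 [wait]  ⇒ S*(2)=-
t_1: node(1,0) S=84.0340 payoff=1.2160 vs cont=11.4476 → 11.4476 [wait]  node(1,1) S=119.1899 payoff=0.0000 vs cont=2.3260 → 2.3260 [wait]  ⇒ S*(1)=-
t_0: node(0,0) S=100.0800 payoff=0.0000 vs cont=7.2312 → 7.2312 [wait]  ⇒ S*(0)=-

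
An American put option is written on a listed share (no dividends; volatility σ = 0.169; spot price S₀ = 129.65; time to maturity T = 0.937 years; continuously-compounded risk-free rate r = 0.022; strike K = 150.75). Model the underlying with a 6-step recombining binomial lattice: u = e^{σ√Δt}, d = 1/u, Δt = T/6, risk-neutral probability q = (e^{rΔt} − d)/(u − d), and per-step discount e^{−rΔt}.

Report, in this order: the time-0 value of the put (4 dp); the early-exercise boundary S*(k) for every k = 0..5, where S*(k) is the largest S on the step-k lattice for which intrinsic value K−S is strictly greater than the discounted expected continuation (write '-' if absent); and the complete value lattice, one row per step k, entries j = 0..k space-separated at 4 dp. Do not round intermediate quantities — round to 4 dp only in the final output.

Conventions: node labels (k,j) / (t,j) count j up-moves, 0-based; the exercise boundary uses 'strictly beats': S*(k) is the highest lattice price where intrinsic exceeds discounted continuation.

price = 21.9026
boundary = - 121.2741 113.4393 121.2741 129.6500 138.6044
tree:
21.9026
29.4759 14.7468
37.3107 21.3522 8.4762
44.6393 29.4759 13.6620 3.5322
51.4945 37.3107 21.1000 6.5809 0.6159
57.9068 44.6393 29.4759 12.1456 1.2587 0.0000
63.9048 51.4945 37.3107 21.1000 2.5728 0.0000 0.0000

Δt=0.15617  u=1.06907  d=0.93540  q=0.50906  discount=0.99657
step 6 (expiry): payoffs max(K−S,0) = 63.9048 51.4945 37.3107 21.1000 2.5728 0.0000 0.0000
step 5: (k=5,j=0): S=92.8432, K−S=57.9068, hold=57.3898 ⇒ V=57.9068 exercise | (k=5,j=1): S=106.1107, K−S=44.6393, hold=44.1223 ⇒ V=44.6393 exercise | (k=5,j=2): S=121.2741, K−S=29.4759, hold=28.9589 ⇒ V=29.4759 exercise | (k=5,j=3): S=138.6044, K−S=12.1456, hold=11.6286 ⇒ V=12.1456 exercise | (k=5,j=4): S=158.4112, K−S=0.0000, hold=1.2587 ⇒ V=1.2587 continue | (k=5,j=5): S=181.0485, K−S=0.0000, hold=0.0000 ⇒ V=0.0000 continue  boundary S*=138.6044
step 4: (k=4,j=0): S=99.2555, K−S=51.4945, hold=50.9775 ⇒ V=51.4945 exercise | (k=4,j=1): S=113.4393, K−S=37.3107, hold=36.7937 ⇒ V=37.3107 exercise | (k=4,j=2): S=129.6500, K−S=21.1000, hold=20.5830 ⇒ V=21.1000 exercise | (k=4,j=3): S=148.1772, K−S=2.5728, hold=6.5809 ⇒ V=6.5809 continue | (k=4,j=4): S=169.3521, K−S=0.0000, hold=0.6159 ⇒ V=0.6159 continue  boundary S*=129.6500
step 3: (k=3,j=0): S=106.1107, K−S=44.6393, hold=44.1223 ⇒ V=44.6393 exercise | (k=3,j=1): S=121.2741, K−S=29.4759, hold=28.9589 ⇒ V=29.4759 exercise | (k=3,j=2): S=138.6044, K−S=12.1456, hold=13.6620 ⇒ V=13.6620 continue | (k=3,j=3): S=158.4112, K−S=0.0000, hold=3.5322 ⇒ V=3.5322 continue  boundary S*=121.2741
step 2: (k=2,j=0): S=113.4393, K−S=37.3107, hold=36.7937 ⇒ V=37.3107 exercise | (k=2,j=1): S=129.6500, K−S=21.1000, hold=21.3522 ⇒ V=21.3522 continue | (k=2,j=2): S=148.1772, K−S=2.5728, hold=8.4762 ⇒ V=8.4762 continue  boundary S*=113.4393
step 1: (k=1,j=0): S=121.2741, K−S=29.4759, hold=29.0868 ⇒ V=29.4759 exercise | (k=1,j=1): S=138.6044, K−S=12.1456, hold=14.7468 ⇒ V=14.7468 continue  boundary S*=121.2741
step 0: (k=0,j=0): S=129.6500, K−S=21.1000, hold=21.9026 ⇒ V=21.9026 continue  boundary S*=-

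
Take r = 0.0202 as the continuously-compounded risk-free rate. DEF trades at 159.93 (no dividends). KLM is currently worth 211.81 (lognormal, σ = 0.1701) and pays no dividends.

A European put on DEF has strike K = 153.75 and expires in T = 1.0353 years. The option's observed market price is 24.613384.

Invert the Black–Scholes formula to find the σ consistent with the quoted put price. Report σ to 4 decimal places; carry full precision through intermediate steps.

At σ = 0.4655 the Black–Scholes value reproduces the quote:
σ√T = 0.4655·√1.0353 = 0.473645
d₁ = (ln(S/K) + (r+σ²/2)T) / (σ√T) = (ln(159.93/153.75) + (0.0202+0.4655²/2)·1.0353) / 0.473645 = (0.039408 + 0.133083) / 0.473645 = 0.364178
d₂ = d₁ − σ√T = 0.364178 − 0.473645 = -0.109467
e^{−rT} = 0.979304
N(−d₁) = 0.357863,  N(−d₂) = 0.543584
V = K·e^{−rT}·N(−d₂) − S·N(−d₁) = 81.846334 − 57.232950 = 24.613384 (matching the quote); vega is positive throughout, so no other σ reproduces this price

sigma = 0.4655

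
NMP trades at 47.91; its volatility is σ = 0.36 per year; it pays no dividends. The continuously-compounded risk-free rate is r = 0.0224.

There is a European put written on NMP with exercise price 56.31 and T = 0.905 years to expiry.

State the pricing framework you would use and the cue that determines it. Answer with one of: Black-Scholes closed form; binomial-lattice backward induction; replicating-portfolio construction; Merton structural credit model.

Key observation: everything needed for the exact continuous-time valuation of the European put on NMP (strike 56.31) is given, and no feature rules the closed form out.

framework: Black-Scholes closed form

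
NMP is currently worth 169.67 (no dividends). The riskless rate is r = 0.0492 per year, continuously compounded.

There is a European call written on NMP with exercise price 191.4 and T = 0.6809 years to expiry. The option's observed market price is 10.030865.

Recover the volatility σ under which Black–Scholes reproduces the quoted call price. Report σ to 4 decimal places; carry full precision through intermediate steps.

At σ = 0.2854 the Black–Scholes value reproduces the quote:
σ√T = 0.2854·√0.6809 = 0.235503
d₁ = (ln(S/K) + (r+σ²/2)T) / (σ√T) = (ln(169.67/191.4) + (0.0492+0.2854²/2)·0.6809) / 0.235503 = (-0.120510 + 0.061231) / 0.235503 = -0.251713
d₂ = d₁ − σ√T = -0.251713 − 0.235503 = -0.487216
e^{−rT} = 0.967055
N(d₁) = 0.400631,  N(d₂) = 0.313053
V = S·N(d₁) − K·e^{−rT}·N(d₂) = 67.975128 − 57.944263 = 10.030865 (matching the quote); vega is positive throughout, so no other σ reproduces this price

sigma = 0.2854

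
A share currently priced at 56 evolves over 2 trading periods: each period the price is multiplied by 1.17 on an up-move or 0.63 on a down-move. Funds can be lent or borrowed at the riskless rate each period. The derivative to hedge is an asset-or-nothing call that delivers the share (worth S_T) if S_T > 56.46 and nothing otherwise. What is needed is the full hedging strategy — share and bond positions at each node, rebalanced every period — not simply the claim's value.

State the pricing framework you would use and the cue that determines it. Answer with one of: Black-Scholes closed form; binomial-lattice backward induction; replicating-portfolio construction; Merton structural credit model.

Key observation: the deliverable is the dynamic trading strategy on the 2-step tree (spot 56, moves 1.17 and 0.63), so the valuation must go through the node-by-node replicating-portfolio solve.

framework: replicating-portfolio construction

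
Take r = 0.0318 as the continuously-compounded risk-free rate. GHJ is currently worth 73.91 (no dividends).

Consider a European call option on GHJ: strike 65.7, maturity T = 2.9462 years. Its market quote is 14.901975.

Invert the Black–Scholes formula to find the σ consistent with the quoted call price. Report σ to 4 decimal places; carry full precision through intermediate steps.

At σ = 0.1096 the Black–Scholes value reproduces the quote:
σ√T = 0.1096·√2.9462 = 0.188123
d₁ = (ln(S/K) + (r+σ²/2)T) / (σ√T) = (ln(73.91/65.7) + (0.0318+0.1096²/2)·2.9462) / 0.188123 = (0.117749 + 0.111384) / 0.188123 = 1.217999
d₂ = d₁ − σ√T = 1.217999 − 0.188123 = 1.029876
e^{−rT} = 0.910566
N(d₁) = 0.888388,  N(d₂) = 0.848466
V = S·N(d₁) − K·e^{−rT}·N(d₂) = 65.660742 − 50.758768 = 14.901975 (equal to the quote); since ∂V/∂σ > 0 for all σ, the implied volatility is unique

sigma = 0.1096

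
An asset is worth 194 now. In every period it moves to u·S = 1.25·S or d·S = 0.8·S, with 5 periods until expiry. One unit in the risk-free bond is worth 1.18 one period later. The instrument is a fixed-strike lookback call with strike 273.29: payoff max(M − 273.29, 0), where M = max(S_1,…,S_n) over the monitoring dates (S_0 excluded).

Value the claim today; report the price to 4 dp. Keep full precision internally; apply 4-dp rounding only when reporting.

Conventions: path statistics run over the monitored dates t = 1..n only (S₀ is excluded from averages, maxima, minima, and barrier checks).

price = 82.8282

With p* = (R−d)/(u−d) = 0.8444, sum probability × payoff across the paths and divide by R^5.
Enumerate all 2^5 = 32 price paths (U = up ×1.25, D = down ×0.8); each path with k up-moves has probability p*^k·(1−p*)^(5−k).
DDDDD: M=155.2000, payoff=0.0000, prob=0.000091
UDDDD: M=242.5000, payoff=0.0000, prob=0.000494
DUDDD: M=194.0000, payoff=0.0000, prob=0.000494
UUDDD: M=303.1250, payoff=29.8350, prob=0.002684
DDUDD: M=155.2000, payoff=0.0000, prob=0.000494
UDUDD: M=242.5000, payoff=0.0000, prob=0.002684
DUUDD: M=242.5000, payoff=0.0000, prob=0.002684
UUUDD: M=378.9062, payoff=105.6162, prob=0.014571
DDDUD: M=155.2000, payoff=0.0000, prob=0.000494
UDDUD: M=242.5000, payoff=0.0000, prob=0.002684
DUDUD: M=194.0000, payoff=0.0000, prob=0.002684
UUDUD: M=303.1250, payoff=29.8350, prob=0.014571
DDUUD: M=194.0000, payoff=0.0000, prob=0.002684
UDUUD: M=303.1250, payoff=29.8350, prob=0.014571
DUUUD: M=303.1250, payoff=29.8350, prob=0.014571
UUUUD: M=473.6328, payoff=200.3428, prob=0.079099
DDDDU: M=155.2000, payoff=0.0000, prob=0.000494
UDDDU: M=242.5000, payoff=0.0000, prob=0.002684
DUDDU: M=194.0000, payoff=0.0000, prob=0.002684
UUDDU: M=303.1250, payoff=29.8350, prob=0.014571
DDUDU: M=155.2000, payoff=0.0000, prob=0.002684
UDUDU: M=242.5000, payoff=0.0000, prob=0.014571
DUUDU: M=242.5000, payoff=0.0000, prob=0.014571
UUUDU: M=378.9062, payoff=105.6162, prob=0.079099
DDDUU: M=155.2000, payoff=0.0000, prob=0.002684
UDDUU: M=242.5000, payoff=0.0000, prob=0.014571
DUDUU: M=242.5000, payoff=0.0000, prob=0.014571
UUDUU: M=378.9062, payoff=105.6162, prob=0.079099
DDUUU: M=242.5000, payoff=0.0000, prob=0.014571
UDUUU: M=378.9062, payoff=105.6162, prob=0.079099
DUUUU: M=378.9062, payoff=105.6162, prob=0.079099
UUUUU: M=592.0410, payoff=318.7510, prob=0.429393
Price = Σ prob·payoff / R^5 = 189.490824 / 2.287758 = 82.8282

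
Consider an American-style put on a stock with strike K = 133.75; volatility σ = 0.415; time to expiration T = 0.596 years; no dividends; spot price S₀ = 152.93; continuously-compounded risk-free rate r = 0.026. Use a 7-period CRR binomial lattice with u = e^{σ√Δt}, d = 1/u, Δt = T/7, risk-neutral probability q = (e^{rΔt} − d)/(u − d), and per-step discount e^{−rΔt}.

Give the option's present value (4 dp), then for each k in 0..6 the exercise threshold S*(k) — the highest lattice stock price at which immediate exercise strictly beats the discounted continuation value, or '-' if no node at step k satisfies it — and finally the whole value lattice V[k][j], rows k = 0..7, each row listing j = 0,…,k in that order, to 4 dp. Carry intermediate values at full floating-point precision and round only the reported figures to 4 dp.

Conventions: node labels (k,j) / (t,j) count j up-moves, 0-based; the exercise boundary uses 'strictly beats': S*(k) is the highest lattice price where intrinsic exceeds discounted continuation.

Δt=0.08514, u=1.12873, d=0.88595, q=0.47889, disc=e^(-rΔt)=0.99779
k=7 terminal: V=max(K-S,0) → 68.2321 50.2780 27.4039 0.0000 0.0000 0.0000 0.0000 0.0000
k=6: j=0 S=73.9521 intr=59.7979 cont=59.5022 V=59.7979[EX]; j=1 S=94.2174 intr=39.5326 cont=39.2369 V=39.5326[EX]; j=2 S=120.0361 intr=13.7139 cont=14.2488 V=14.2488[hold]; j=3 S=152.9300 intr=0.0000 cont=0.0000 V=0.0000[hold]; j=4 S=194.8379 intr=0.0000 cont=0.0000 V=0.0000[hold]; j=5 S=248.2300 intr=0.0000 cont=0.0000 V=0.0000[hold]; j=6 S=316.2533 intr=0.0000 cont=0.0000 V=0.0000[hold]  S*(6)=94.2174
k=5: j=0 S=83.4720 intr=50.2780 cont=49.9823 V=50.2780[EX]; j=1 S=106.3461 intr=27.4039 cont=27.3638 V=27.4039[EX]; j=2 S=135.4885 intr=0.0000 cont=7.4088 V=7.4088[hold]; j=3 S=172.6168 intr=0.0000 cont=0.0000 V=0.0000[hold]; j=4 S=219.9196 intr=0.0000 cont=0.0000 V=0.0000[hold]; j=5 S=280.1849 intr=0.0000 cont=0.0000 V=0.0000[hold]  S*(5)=106.3461
k=4: j=0 S=94.2174 intr=39.5326 cont=39.2369 V=39.5326[EX]; j=1 S=120.0361 intr=13.7139 cont=17.7890 V=17.7890[hold]; j=2 S=152.9300 intr=0.0000 cont=3.8522 V=3.8522[hold]; j=3 S=194.8379 intr=0.0000 cont=0.0000 V=0.0000[hold]; j=4 S=248.2300 intr=0.0000 cont=0.0000 V=0.0000[hold]  S*(4)=94.2174
k=3: j=0 S=106.3461 intr=27.4039 cont=29.0554 V=29.0554[hold]; j=1 S=135.4885 intr=0.0000 cont=11.0902 V=11.0902[hold]; j=2 S=172.6168 intr=0.0000 cont=2.0030 V=2.0030[hold]; j=3 S=219.9196 intr=0.0000 cont=0.0000 V=0.0000[hold]  S*(3)=-
k=2: j=0 S=120.0361 intr=13.7139 cont=20.4068 V=20.4068[hold]; j=1 S=152.9300 intr=0.0000 cont=6.7235 V=6.7235[hold]; j=2 S=194.8379 intr=0.0000 cont=1.0415 V=1.0415[hold]  S*(2)=-
k=1: j=0 S=135.4885 intr=0.0000 cont=13.8233 V=13.8233[hold]; j=1 S=172.6168 intr=0.0000 cont=3.9936 V=3.9936[hold]  S*(1)=-
k=0: j=0 S=152.9300 intr=0.0000 cont=9.0958 V=9.0958[hold]  S*(0)=-

price = 9.0958
boundary = - - - - 94.2174 106.3461 94.2174
tree:
9.0958
13.8233 3.9936
20.4068 6.7235 1.0415
29.0554 11.0902 2.0030 0.0000
39.5326 17.7890 3.8522 0.0000 0.0000
50.2780 27.4039 7.4088 0.0000 0.0000 0.0000
59.7979 39.5326 14.2488 0.0000 0.0000 0.0000 0.0000
68.2321 50.2780 27.4039 0.0000 0.0000 0.0000 0.0000 0.0000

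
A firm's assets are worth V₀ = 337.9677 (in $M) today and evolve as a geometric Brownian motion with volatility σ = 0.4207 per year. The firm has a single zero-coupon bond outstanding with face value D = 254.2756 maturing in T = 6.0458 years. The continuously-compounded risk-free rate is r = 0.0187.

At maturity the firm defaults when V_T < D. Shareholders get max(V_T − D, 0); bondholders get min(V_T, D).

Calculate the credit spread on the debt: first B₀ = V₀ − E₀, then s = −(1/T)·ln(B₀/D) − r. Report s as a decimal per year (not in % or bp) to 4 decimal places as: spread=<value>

With assets at 337.9677 and a single debt payment of 254.2756 at 6.0458 years:
d₁ = [ln(V₀/D) + (r + σ²/2)T] / (σ√T)
   = [ln(337.9677/254.2756) + (0.0187 + 0.5·0.4207²)·6.0458] / (0.4207·√6.0458)
   = [0.284532 + 0.648075] / 1.034426 = 0.901569
d₂ = d₁ − σ√T = 0.901569 − 1.034426 = -0.132857
N(d₁) = 0.816357,  N(d₂) = 0.447153,  e^(−rT) = 0.893100
E₀ = V₀·N(d₁) − D·e^(−rT)·N(d₂)
   = 337.9677·0.816357 − 254.2756·0.893100·0.447153 = 174.356677
B₀ = V₀ − E₀ = 337.9677 − 174.356677 = 163.611023
spread = −(1/T)·ln(B₀/D) − r = −(1/6.0458)·ln(163.611023/254.2756) − 0.0187 = 0.05423111

spread=0.0542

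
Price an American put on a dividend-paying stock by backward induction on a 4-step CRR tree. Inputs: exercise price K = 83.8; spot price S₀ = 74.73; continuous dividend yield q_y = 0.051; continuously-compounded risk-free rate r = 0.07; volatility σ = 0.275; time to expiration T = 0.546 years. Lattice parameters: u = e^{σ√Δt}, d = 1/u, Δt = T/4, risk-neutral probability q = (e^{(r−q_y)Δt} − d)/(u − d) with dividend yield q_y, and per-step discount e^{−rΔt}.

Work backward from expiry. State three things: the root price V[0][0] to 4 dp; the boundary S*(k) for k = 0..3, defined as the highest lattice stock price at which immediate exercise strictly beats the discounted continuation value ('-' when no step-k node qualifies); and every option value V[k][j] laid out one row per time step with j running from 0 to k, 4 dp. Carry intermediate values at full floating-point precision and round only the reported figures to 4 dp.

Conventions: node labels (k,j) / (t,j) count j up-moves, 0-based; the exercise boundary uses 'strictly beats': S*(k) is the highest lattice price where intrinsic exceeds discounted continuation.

price = 11.5705
boundary = - - 60.9881 67.5103
tree:
11.5705
16.6486 6.4572
22.8119 10.4942 2.3383
28.7040 16.2897 4.6053 0.0000
34.0268 22.8119 9.0700 0.0000 0.0000

Δt=0.13650  u=1.10694  d=0.90339  q=0.48738  discount=0.99049
step 4 (expiry): payoffs max(K−S,0) = 34.0268 22.8119 9.0700 0.0000 0.0000
step 3: (k=3,j=0): S=55.0960, K−S=28.7040, hold=28.2893 ⇒ V=28.7040 exercise | (k=3,j=1): S=67.5103, K−S=16.2897, hold=15.9611 ⇒ V=16.2897 exercise | (k=3,j=2): S=82.7218, K−S=1.0782, hold=4.6053 ⇒ V=4.6053 continue | (k=3,j=3): S=101.3607, K−S=0.0000, hold=0.0000 ⇒ V=0.0000 continue  boundary S*=67.5103
step 2: (k=2,j=0): S=60.9881, K−S=22.8119, hold=22.4381 ⇒ V=22.8119 exercise | (k=2,j=1): S=74.7300, K−S=9.0700, hold=10.4942 ⇒ V=10.4942 continue | (k=2,j=2): S=91.5682, K−S=0.0000, hold=2.3383 ⇒ V=2.3383 continue  boundary S*=60.9881
step 1: (k=1,j=0): S=67.5103, K−S=16.2897, hold=16.6486 ⇒ V=16.6486 continue | (k=1,j=1): S=82.7218, K−S=1.0782, hold=6.4572 ⇒ V=6.4572 continue  boundary S*=-
step 0: (k=0,j=0): S=74.7300, K−S=9.0700, hold=11.5705 ⇒ V=11.5705 continue  boundary S*=-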